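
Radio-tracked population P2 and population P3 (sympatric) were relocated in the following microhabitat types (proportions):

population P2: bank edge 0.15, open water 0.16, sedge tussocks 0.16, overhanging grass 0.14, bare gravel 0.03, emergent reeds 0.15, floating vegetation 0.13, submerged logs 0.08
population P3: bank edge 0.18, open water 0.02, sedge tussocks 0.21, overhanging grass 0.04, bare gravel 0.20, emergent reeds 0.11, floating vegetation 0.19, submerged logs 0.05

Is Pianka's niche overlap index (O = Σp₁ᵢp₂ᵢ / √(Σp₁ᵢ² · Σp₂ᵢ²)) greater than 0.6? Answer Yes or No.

Yes

Σ p₁ᵢp₂ᵢ = 0.0270 + 0.0032 + 0.0336 + 0.0056 + 0.0060 + 0.0165 + 0.0247 + 0.0040 = 0.1206
Σp_1ᵢ² = 0.15² + 0.16² + 0.16² + 0.14² + 0.03² + 0.15² + 0.13² + 0.08² = 0.0225 + 0.0256 + 0.0256 + 0.0196 + 0.0009 + 0.0225 + 0.0169 + 0.0064 = 0.1400
Σp_2ᵢ² = 0.18² + 0.02² + 0.21² + 0.04² + 0.20² + 0.11² + 0.19² + 0.05² = 0.0324 + 0.0004 + 0.0441 + 0.0016 + 0.0400 + 0.0121 + 0.0361 + 0.0025 = 0.1692
O = 0.1206 / √(0.1400 × 0.1692) = 0.1206 / 0.15391 = 0.7836
O = 0.7836 > 0.6 → Yes.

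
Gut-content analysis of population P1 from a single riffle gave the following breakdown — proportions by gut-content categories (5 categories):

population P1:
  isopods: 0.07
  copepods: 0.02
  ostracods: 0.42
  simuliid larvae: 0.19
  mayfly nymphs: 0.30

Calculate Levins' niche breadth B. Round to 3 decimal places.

Σpᵢ² = 0.07² + 0.02² + 0.42² + 0.19² + 0.30² = 0.0049 + 0.0004 + 0.1764 + 0.0361 + 0.0900 = 0.3078
B = 1 / 0.3078 = 3.24886

3.249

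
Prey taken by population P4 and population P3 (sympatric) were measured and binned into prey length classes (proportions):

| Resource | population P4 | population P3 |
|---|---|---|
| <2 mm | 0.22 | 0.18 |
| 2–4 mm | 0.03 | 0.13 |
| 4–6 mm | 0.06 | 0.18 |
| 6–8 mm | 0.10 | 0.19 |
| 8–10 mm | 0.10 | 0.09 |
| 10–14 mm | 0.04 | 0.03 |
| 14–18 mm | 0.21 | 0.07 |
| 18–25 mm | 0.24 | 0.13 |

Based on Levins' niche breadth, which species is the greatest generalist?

Σp_P4ᵢ² = 0.22² + 0.03² + 0.06² + 0.10² + 0.10² + 0.04² + 0.21² + 0.24² = 0.0484 + 0.0009 + 0.0036 + 0.0100 + 0.0100 + 0.0016 + 0.0441 + 0.0576 = 0.1762
B_P4 = 1 / 0.1762 = 5.6754
Σp_P3ᵢ² = 0.18² + 0.13² + 0.18² + 0.19² + 0.09² + 0.03² + 0.07² + 0.13² = 0.0324 + 0.0169 + 0.0324 + 0.0361 + 0.0081 + 0.0009 + 0.0049 + 0.0169 = 0.1486
B_P3 = 1 / 0.1486 = 6.7295
Highest B → broadest niche (most generalist): population P3 (B = 6.73).

population P3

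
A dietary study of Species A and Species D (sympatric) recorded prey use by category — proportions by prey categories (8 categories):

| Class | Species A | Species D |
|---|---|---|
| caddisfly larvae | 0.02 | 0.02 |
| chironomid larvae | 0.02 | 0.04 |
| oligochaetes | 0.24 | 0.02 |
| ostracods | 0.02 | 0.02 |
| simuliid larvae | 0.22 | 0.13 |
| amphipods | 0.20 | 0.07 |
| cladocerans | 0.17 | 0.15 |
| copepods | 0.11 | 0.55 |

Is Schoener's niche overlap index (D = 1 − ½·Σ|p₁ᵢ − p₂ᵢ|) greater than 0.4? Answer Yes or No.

Yes

Σ|p₁ᵢ − p₂ᵢ| = 0.00 + 0.02 + 0.22 + 0.00 + 0.09 + 0.13 + 0.02 + 0.44 = 0.92
D = 1 − ½ × 0.92 = 1 − 0.460 = 0.5400
D = 0.5400 > 0.4 → Yes.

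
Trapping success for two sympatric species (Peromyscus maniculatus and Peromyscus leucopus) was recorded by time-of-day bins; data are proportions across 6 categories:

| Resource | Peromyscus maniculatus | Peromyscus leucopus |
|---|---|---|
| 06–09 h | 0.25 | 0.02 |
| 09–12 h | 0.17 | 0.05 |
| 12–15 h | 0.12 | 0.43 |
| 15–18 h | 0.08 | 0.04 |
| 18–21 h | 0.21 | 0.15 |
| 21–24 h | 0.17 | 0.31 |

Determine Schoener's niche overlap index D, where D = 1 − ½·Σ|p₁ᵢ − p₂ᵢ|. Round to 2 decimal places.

0.55

Σ|p₁ᵢ − p₂ᵢ| = 0.23 + 0.12 + 0.31 + 0.04 + 0.06 + 0.14 = 0.90
D = 1 − ½ × 0.90 = 1 − 0.450 = 0.5500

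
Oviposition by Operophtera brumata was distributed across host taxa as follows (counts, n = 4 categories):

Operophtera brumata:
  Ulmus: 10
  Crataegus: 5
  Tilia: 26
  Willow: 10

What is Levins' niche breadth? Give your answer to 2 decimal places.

2.89

Proportions for Operophtera brumata (n=51): 10/51=0.1961, 5/51=0.0980, 26/51=0.5098, 10/51=0.1961
Σpᵢ² = 0.1961² + 0.0980² + 0.5098² + 0.1961² = 0.038455 + 0.009604 + 0.259896 + 0.038455 = 0.346410
B = 1 / 0.346410 = 2.8868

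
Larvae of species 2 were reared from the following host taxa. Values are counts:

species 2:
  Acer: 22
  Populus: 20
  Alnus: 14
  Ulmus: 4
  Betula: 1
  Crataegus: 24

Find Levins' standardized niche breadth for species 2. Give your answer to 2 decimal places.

0.66

Proportions for species 2 (n=85): 22/85=0.2588, 20/85=0.2353, 14/85=0.1647, 4/85=0.0471, 1/85=0.0118, 24/85=0.2824
Σpᵢ² = 0.2588² + 0.2353² + 0.1647² + 0.0471² + 0.0118² + 0.2824² = 0.066977 + 0.055366 + 0.027126 + 0.002218 + 0.000139 + 0.079750 = 0.231576
B = 1 / 0.231576 = 4.3182
Bₛ = (B − 1)/(n − 1) = (4.3182 − 1)/(6 − 1) = 3.3182/5 = 0.6636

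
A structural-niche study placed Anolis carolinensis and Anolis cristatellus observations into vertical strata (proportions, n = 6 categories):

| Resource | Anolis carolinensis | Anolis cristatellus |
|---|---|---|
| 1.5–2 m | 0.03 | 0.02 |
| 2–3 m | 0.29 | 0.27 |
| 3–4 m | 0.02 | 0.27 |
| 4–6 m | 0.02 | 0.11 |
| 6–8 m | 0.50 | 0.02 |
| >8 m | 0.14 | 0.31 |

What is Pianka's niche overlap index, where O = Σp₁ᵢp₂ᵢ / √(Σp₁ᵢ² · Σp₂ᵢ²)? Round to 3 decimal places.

Σ p₁ᵢp₂ᵢ = 0.0006 + 0.0783 + 0.0054 + 0.0022 + 0.0100 + 0.0434 = 0.1399
Σp_1ᵢ² = 0.03² + 0.29² + 0.02² + 0.02² + 0.50² + 0.14² = 0.0009 + 0.0841 + 0.0004 + 0.0004 + 0.2500 + 0.0196 = 0.3554
Σp_2ᵢ² = 0.02² + 0.27² + 0.27² + 0.11² + 0.02² + 0.31² = 0.0004 + 0.0729 + 0.0729 + 0.0121 + 0.0004 + 0.0961 = 0.2548
O = 0.1399 / √(0.3554 × 0.2548) = 0.1399 / 0.300925 = 0.46490

0.465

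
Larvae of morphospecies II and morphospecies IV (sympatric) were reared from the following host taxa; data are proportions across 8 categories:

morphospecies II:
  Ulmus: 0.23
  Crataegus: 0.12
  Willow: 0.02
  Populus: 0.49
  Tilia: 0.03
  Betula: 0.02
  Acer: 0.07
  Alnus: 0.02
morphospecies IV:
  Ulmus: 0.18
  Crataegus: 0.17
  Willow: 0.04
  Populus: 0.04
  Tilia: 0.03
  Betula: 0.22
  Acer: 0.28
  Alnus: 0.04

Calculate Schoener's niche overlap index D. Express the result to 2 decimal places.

Σ|p₁ᵢ − p₂ᵢ| = 0.05 + 0.05 + 0.02 + 0.45 + 0.00 + 0.20 + 0.21 + 0.02 = 1.00
D = 1 − ½ × 1.00 = 1 − 0.500 = 0.5000

0.50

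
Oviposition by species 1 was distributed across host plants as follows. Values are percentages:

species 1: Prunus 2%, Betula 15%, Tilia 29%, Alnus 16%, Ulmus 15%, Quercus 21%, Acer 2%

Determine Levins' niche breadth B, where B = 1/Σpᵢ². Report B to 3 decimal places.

Convert percentages to proportions (divide by 100).
Σpᵢ² = 0.02² + 0.15² + 0.29² + 0.16² + 0.15² + 0.21² + 0.02² = 0.0004 + 0.0225 + 0.0841 + 0.0256 + 0.0225 + 0.0441 + 0.0004 = 0.1996
B = 1 / 0.1996 = 5.01002

5.010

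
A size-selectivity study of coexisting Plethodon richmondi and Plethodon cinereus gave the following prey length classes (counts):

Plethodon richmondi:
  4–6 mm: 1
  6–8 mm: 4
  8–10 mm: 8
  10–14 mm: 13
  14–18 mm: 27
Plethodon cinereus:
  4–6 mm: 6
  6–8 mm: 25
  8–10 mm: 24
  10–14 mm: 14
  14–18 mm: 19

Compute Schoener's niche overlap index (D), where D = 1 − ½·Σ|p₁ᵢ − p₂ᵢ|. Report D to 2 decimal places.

0.62

Proportions for Plethodon richmondi (n=53): 1/53=0.0189, 4/53=0.0755, 8/53=0.1509, 13/53=0.2453, 27/53=0.5094
Proportions for Plethodon cinereus (n=88): 6/88=0.0682, 25/88=0.2841, 24/88=0.2727, 14/88=0.1591, 19/88=0.2159
Σ|p₁ᵢ − p₂ᵢ| = 0.0493 + 0.2086 + 0.1218 + 0.0862 + 0.2935 = 0.7594
D = 1 − ½ × 0.7594 = 1 − 0.37970 = 0.62030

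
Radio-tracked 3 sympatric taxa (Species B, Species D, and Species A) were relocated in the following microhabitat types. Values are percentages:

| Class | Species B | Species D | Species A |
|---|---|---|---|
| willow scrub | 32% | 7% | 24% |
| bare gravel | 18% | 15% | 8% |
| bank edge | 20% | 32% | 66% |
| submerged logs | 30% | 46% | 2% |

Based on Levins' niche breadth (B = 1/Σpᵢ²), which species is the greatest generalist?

Species B

Convert percentages to proportions (divide by 100).
Σp_Bᵢ² = 0.32² + 0.18² + 0.20² + 0.30² = 0.1024 + 0.0324 + 0.0400 + 0.0900 = 0.2648
B_B = 1 / 0.2648 = 3.7764
Σp_Dᵢ² = 0.07² + 0.15² + 0.32² + 0.46² = 0.0049 + 0.0225 + 0.1024 + 0.2116 = 0.3414
B_D = 1 / 0.3414 = 2.9291
Σp_Aᵢ² = 0.24² + 0.08² + 0.66² + 0.02² = 0.0576 + 0.0064 + 0.4356 + 0.0004 = 0.5000
B_A = 1 / 0.5000 = 2.0000
Highest B → broadest niche (most generalist): Species B (B = 3.78).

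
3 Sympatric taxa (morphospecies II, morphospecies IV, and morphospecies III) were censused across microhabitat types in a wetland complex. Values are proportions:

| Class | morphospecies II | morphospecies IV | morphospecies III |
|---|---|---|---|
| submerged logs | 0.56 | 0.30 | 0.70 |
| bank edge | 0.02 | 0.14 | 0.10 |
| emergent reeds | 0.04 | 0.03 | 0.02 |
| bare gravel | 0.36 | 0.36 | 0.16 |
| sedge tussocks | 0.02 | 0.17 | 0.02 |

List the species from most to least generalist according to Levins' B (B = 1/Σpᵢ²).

Σp_IIᵢ² = 0.56² + 0.02² + 0.04² + 0.36² + 0.02² = 0.3136 + 0.0004 + 0.0016 + 0.1296 + 0.0004 = 0.4456
B_II = 1 / 0.4456 = 2.2442
Σp_IVᵢ² = 0.30² + 0.14² + 0.03² + 0.36² + 0.17² = 0.0900 + 0.0196 + 0.0009 + 0.1296 + 0.0289 = 0.2690
B_IV = 1 / 0.2690 = 3.7175
Σp_IIIᵢ² = 0.70² + 0.10² + 0.02² + 0.16² + 0.02² = 0.4900 + 0.0100 + 0.0004 + 0.0256 + 0.0004 = 0.5264
B_III = 1 / 0.5264 = 1.8997
Ranking by B (broadest → narrowest): morphospecies IV (3.72) > morphospecies II (2.24) > morphospecies III (1.90)

morphospecies IV > morphospecies II > morphospecies III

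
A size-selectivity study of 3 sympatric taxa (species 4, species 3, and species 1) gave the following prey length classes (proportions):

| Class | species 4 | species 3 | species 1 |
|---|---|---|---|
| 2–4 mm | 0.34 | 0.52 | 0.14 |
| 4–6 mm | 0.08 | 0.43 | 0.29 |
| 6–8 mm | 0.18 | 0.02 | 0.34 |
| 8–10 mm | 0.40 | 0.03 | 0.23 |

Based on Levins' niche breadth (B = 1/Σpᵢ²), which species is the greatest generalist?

Σp_4ᵢ² = 0.34² + 0.08² + 0.18² + 0.40² = 0.1156 + 0.0064 + 0.0324 + 0.1600 = 0.3144
B_4 = 1 / 0.3144 = 3.1807
Σp_3ᵢ² = 0.52² + 0.43² + 0.02² + 0.03² = 0.2704 + 0.1849 + 0.0004 + 0.0009 = 0.4566
B_3 = 1 / 0.4566 = 2.1901
Σp_1ᵢ² = 0.14² + 0.29² + 0.34² + 0.23² = 0.0196 + 0.0841 + 0.1156 + 0.0529 = 0.2722
B_1 = 1 / 0.2722 = 3.6738
Highest B → broadest niche (most generalist): species 1 (B = 3.67).

species 1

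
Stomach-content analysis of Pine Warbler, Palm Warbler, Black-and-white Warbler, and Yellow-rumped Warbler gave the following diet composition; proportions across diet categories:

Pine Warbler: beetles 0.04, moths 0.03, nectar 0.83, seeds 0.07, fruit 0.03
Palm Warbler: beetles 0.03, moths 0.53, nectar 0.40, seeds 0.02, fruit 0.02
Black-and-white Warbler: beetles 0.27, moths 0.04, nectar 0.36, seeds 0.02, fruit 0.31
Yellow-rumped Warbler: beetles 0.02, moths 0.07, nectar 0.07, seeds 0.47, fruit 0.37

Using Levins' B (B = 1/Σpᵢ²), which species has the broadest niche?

Black-and-white Warbler

Σp_Pineᵢ² = 0.04² + 0.03² + 0.83² + 0.07² + 0.03² = 0.0016 + 0.0009 + 0.6889 + 0.0049 + 0.0009 = 0.6972
B_Pine = 1 / 0.6972 = 1.4343
Σp_Palmᵢ² = 0.03² + 0.53² + 0.40² + 0.02² + 0.02² = 0.0009 + 0.2809 + 0.1600 + 0.0004 + 0.0004 = 0.4426
B_Palm = 1 / 0.4426 = 2.2594
Σp_Blacᵢ² = 0.27² + 0.04² + 0.36² + 0.02² + 0.31² = 0.0729 + 0.0016 + 0.1296 + 0.0004 + 0.0961 = 0.3006
B_Blac = 1 / 0.3006 = 3.3267
Σp_Yellᵢ² = 0.02² + 0.07² + 0.07² + 0.47² + 0.37² = 0.0004 + 0.0049 + 0.0049 + 0.2209 + 0.1369 = 0.3680
B_Yell = 1 / 0.3680 = 2.7174
Highest B → broadest niche (most generalist): Black-and-white Warbler (B = 3.33).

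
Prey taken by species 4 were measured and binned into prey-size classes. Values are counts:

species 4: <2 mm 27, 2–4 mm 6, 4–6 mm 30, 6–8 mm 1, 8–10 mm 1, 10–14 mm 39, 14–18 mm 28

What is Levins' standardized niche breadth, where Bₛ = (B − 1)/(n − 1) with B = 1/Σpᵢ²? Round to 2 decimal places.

0.56

Proportions for species 4 (n=132): 27/132=0.2045, 6/132=0.0455, 30/132=0.2273, 1/132=0.0076, 1/132=0.0076, 39/132=0.2955, 28/132=0.2121
Σpᵢ² = 0.2045² + 0.0455² + 0.2273² + 0.0076² + 0.0076² + 0.2955² + 0.2121² = 0.041820 + 0.002070 + 0.051665 + 0.000058 + 0.000058 + 0.087320 + 0.044986 = 0.227977
B = 1 / 0.227977 = 4.3864
Bₛ = (B − 1)/(n − 1) = (4.3864 − 1)/(7 − 1) = 3.3864/6 = 0.5644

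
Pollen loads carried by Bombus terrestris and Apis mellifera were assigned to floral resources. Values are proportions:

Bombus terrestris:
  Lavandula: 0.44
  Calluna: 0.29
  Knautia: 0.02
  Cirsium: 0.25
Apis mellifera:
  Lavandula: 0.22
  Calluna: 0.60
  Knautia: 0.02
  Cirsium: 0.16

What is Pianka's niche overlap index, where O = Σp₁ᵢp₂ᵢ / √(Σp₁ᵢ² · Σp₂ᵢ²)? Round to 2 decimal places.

0.81

Σ p₁ᵢp₂ᵢ = 0.0968 + 0.1740 + 0.0004 + 0.0400 = 0.3112
Σp_1ᵢ² = 0.44² + 0.29² + 0.02² + 0.25² = 0.1936 + 0.0841 + 0.0004 + 0.0625 = 0.3406
Σp_2ᵢ² = 0.22² + 0.60² + 0.02² + 0.16² = 0.0484 + 0.3600 + 0.0004 + 0.0256 = 0.4344
O = 0.3112 / √(0.3406 × 0.4344) = 0.3112 / 0.38465 = 0.8090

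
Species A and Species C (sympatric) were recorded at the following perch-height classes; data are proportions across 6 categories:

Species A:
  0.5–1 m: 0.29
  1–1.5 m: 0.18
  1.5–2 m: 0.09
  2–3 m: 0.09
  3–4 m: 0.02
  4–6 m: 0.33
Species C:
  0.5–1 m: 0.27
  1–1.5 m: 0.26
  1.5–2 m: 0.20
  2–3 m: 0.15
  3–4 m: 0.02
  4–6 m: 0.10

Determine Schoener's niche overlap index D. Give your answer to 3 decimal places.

Σ|p₁ᵢ − p₂ᵢ| = 0.02 + 0.08 + 0.11 + 0.06 + 0.00 + 0.23 = 0.50
D = 1 − ½ × 0.50 = 1 − 0.250 = 0.75000

0.750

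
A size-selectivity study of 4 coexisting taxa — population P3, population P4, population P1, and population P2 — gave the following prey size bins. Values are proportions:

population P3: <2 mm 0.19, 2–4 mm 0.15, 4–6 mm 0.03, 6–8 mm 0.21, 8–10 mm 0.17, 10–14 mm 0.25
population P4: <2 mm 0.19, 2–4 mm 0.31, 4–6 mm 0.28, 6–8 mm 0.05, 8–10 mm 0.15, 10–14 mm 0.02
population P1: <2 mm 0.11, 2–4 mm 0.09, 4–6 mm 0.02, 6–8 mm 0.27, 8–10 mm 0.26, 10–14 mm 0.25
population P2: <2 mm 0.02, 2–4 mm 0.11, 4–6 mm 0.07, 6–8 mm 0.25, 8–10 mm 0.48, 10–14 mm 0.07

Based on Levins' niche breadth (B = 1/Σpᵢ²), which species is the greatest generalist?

Σp_P3ᵢ² = 0.19² + 0.15² + 0.03² + 0.21² + 0.17² + 0.25² = 0.0361 + 0.0225 + 0.0009 + 0.0441 + 0.0289 + 0.0625 = 0.1950
B_P3 = 1 / 0.1950 = 5.1282
Σp_P4ᵢ² = 0.19² + 0.31² + 0.28² + 0.05² + 0.15² + 0.02² = 0.0361 + 0.0961 + 0.0784 + 0.0025 + 0.0225 + 0.0004 = 0.2360
B_P4 = 1 / 0.2360 = 4.2373
Σp_P1ᵢ² = 0.11² + 0.09² + 0.02² + 0.27² + 0.26² + 0.25² = 0.0121 + 0.0081 + 0.0004 + 0.0729 + 0.0676 + 0.0625 = 0.2236
B_P1 = 1 / 0.2236 = 4.4723
Σp_P2ᵢ² = 0.02² + 0.11² + 0.07² + 0.25² + 0.48² + 0.07² = 0.0004 + 0.0121 + 0.0049 + 0.0625 + 0.2304 + 0.0049 = 0.3152
B_P2 = 1 / 0.3152 = 3.1726
Highest B → broadest niche (most generalist): population P3 (B = 5.13).

population P3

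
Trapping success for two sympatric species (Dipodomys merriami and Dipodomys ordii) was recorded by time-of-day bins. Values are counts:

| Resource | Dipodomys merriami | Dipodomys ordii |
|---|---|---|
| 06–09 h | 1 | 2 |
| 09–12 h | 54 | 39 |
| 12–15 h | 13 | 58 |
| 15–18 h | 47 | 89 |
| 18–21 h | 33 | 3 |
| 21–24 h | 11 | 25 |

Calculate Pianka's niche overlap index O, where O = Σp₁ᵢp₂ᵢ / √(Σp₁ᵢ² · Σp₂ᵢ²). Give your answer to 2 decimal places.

0.79

Proportions for Dipodomys merriami (n=159): 1/159=0.0063, 54/159=0.3396, 13/159=0.0818, 47/159=0.2956, 33/159=0.2075, 11/159=0.0692
Proportions for Dipodomys ordii (n=216): 2/216=0.0093, 39/216=0.1806, 58/216=0.2685, 89/216=0.4120, 3/216=0.0139, 25/216=0.1157
Σ p₁ᵢp₂ᵢ = 0.000059 + 0.061332 + 0.021963 + 0.121787 + 0.002884 + 0.008006 = 0.216031
Σp_1ᵢ² = 0.0063² + 0.3396² + 0.0818² + 0.2956² + 0.2075² + 0.0692² = 0.000040 + 0.115328 + 0.006691 + 0.087379 + 0.043056 + 0.004789 = 0.257283
Σp_2ᵢ² = 0.0093² + 0.1806² + 0.2685² + 0.4120² + 0.0139² + 0.1157² = 0.000086 + 0.032616 + 0.072092 + 0.169744 + 0.000193 + 0.013386 = 0.288117
O = 0.216031 / √(0.257283 × 0.288117) = 0.216031 / 0.2722639 = 0.7935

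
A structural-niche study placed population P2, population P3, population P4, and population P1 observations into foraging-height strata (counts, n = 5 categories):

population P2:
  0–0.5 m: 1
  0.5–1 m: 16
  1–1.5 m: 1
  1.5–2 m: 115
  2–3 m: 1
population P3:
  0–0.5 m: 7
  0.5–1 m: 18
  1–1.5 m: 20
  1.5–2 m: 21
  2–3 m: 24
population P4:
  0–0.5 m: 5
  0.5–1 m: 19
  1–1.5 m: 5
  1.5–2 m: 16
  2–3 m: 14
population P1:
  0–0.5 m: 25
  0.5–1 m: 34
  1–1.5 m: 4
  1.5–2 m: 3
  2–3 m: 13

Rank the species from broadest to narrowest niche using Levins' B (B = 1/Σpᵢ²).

Proportions for population P2 (n=134): 1/134=0.0075, 16/134=0.1194, 1/134=0.0075, 115/134=0.8582, 1/134=0.0075
Proportions for population P3 (n=90): 7/90=0.0778, 18/90=0.2000, 20/90=0.2222, 21/90=0.2333, 24/90=0.2667
Proportions for population P4 (n=59): 5/59=0.0847, 19/59=0.3220, 5/59=0.0847, 16/59=0.2712, 14/59=0.2373
Proportions for population P1 (n=79): 25/79=0.3165, 34/79=0.4304, 4/79=0.0506, 3/79=0.0380, 13/79=0.1646
Σp_P2ᵢ² = 0.0075² + 0.1194² + 0.0075² + 0.8582² + 0.0075² = 0.000056 + 0.014256 + 0.000056 + 0.736507 + 0.000056 = 0.750931
B_P2 = 1 / 0.750931 = 1.3317
Σp_P3ᵢ² = 0.0778² + 0.2000² + 0.2222² + 0.2333² + 0.2667² = 0.006053 + 0.040000 + 0.049373 + 0.054429 + 0.071129 = 0.220984
B_P3 = 1 / 0.220984 = 4.5252
Σp_P4ᵢ² = 0.0847² + 0.3220² + 0.0847² + 0.2712² + 0.2373² = 0.007174 + 0.103684 + 0.007174 + 0.073549 + 0.056311 = 0.247892
B_P4 = 1 / 0.247892 = 4.0340
Σp_P1ᵢ² = 0.3165² + 0.4304² + 0.0506² + 0.0380² + 0.1646² = 0.100172 + 0.185244 + 0.002560 + 0.001444 + 0.027093 = 0.316513
B_P1 = 1 / 0.316513 = 3.1594
Ranking by B (broadest → narrowest): population P3 (4.53) > population P4 (4.03) > population P1 (3.16) > population P2 (1.33)

population P3 > population P4 > population P1 > population P2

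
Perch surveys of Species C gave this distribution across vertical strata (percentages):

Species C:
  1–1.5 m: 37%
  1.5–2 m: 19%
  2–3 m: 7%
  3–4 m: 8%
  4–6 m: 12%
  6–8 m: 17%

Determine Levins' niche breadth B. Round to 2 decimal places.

Convert percentages to proportions (divide by 100).
Σpᵢ² = 0.37² + 0.19² + 0.07² + 0.08² + 0.12² + 0.17² = 0.1369 + 0.0361 + 0.0049 + 0.0064 + 0.0144 + 0.0289 = 0.2276
B = 1 / 0.2276 = 4.3937

4.39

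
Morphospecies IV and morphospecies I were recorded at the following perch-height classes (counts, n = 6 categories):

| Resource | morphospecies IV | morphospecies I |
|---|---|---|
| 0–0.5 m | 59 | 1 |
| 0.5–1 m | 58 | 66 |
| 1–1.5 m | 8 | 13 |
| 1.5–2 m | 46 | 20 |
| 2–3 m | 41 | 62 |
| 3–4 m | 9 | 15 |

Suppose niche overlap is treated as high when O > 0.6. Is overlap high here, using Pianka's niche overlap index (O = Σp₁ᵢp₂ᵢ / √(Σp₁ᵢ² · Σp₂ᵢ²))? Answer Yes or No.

Proportions for morphospecies IV (n=221): 59/221=0.2670, 58/221=0.2624, 8/221=0.0362, 46/221=0.2081, 41/221=0.1855, 9/221=0.0407
Proportions for morphospecies I (n=177): 1/177=0.0056, 66/177=0.3729, 13/177=0.0734, 20/177=0.1130, 62/177=0.3503, 15/177=0.0847
Σ p₁ᵢp₂ᵢ = 0.001495 + 0.097849 + 0.002657 + 0.023515 + 0.064981 + 0.003447 = 0.193944
Σp_1ᵢ² = 0.2670² + 0.2624² + 0.0362² + 0.2081² + 0.1855² + 0.0407² = 0.071289 + 0.068854 + 0.001310 + 0.043306 + 0.034410 + 0.001656 = 0.220825
Σp_2ᵢ² = 0.0056² + 0.3729² + 0.0734² + 0.1130² + 0.3503² + 0.0847² = 0.000031 + 0.139054 + 0.005388 + 0.012769 + 0.122710 + 0.007174 = 0.287126
O = 0.193944 / √(0.220825 × 0.287126) = 0.193944 / 0.2518027 = 0.7702
O = 0.7702 > 0.6 → Yes.

Yes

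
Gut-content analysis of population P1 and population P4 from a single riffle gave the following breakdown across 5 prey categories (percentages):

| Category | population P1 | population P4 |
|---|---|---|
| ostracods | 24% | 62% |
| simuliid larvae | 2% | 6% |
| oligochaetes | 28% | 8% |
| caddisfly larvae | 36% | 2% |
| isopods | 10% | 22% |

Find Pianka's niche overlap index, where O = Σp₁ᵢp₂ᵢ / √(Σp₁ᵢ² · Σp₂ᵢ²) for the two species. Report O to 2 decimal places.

Convert percentages to proportions (divide by 100).
Σ p₁ᵢp₂ᵢ = 0.1488 + 0.0012 + 0.0224 + 0.0072 + 0.0220 = 0.2016
Σp_1ᵢ² = 0.24² + 0.02² + 0.28² + 0.36² + 0.10² = 0.0576 + 0.0004 + 0.0784 + 0.1296 + 0.0100 = 0.2760
Σp_2ᵢ² = 0.62² + 0.06² + 0.08² + 0.02² + 0.22² = 0.3844 + 0.0036 + 0.0064 + 0.0004 + 0.0484 = 0.4432
O = 0.2016 / √(0.2760 × 0.4432) = 0.2016 / 0.34975 = 0.5764

0.58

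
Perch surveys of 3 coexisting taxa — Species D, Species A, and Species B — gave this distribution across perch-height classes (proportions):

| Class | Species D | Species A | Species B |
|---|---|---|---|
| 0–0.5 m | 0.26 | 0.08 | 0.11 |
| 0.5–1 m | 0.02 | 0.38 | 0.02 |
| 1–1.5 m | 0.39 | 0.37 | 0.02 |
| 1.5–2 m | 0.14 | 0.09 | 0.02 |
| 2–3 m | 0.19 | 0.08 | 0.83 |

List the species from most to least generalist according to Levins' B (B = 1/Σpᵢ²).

Σp_Dᵢ² = 0.26² + 0.02² + 0.39² + 0.14² + 0.19² = 0.0676 + 0.0004 + 0.1521 + 0.0196 + 0.0361 = 0.2758
B_D = 1 / 0.2758 = 3.6258
Σp_Aᵢ² = 0.08² + 0.38² + 0.37² + 0.09² + 0.08² = 0.0064 + 0.1444 + 0.1369 + 0.0081 + 0.0064 = 0.3022
B_A = 1 / 0.3022 = 3.3091
Σp_Bᵢ² = 0.11² + 0.02² + 0.02² + 0.02² + 0.83² = 0.0121 + 0.0004 + 0.0004 + 0.0004 + 0.6889 = 0.7022
B_B = 1 / 0.7022 = 1.4241
Ranking by B (broadest → narrowest): Species D (3.63) > Species A (3.31) > Species B (1.42)

Species D > Species A > Species B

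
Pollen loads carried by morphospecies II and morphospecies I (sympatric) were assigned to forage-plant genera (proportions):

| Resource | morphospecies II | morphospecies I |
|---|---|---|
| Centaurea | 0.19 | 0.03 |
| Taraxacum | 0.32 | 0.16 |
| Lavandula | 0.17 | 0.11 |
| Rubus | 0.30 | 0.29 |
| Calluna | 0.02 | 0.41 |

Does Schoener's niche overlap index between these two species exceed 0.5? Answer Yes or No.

Σ|p₁ᵢ − p₂ᵢ| = 0.16 + 0.16 + 0.06 + 0.01 + 0.39 = 0.78
D = 1 − ½ × 0.78 = 1 − 0.390 = 0.6100
D = 0.6100 > 0.5 → Yes.

Yes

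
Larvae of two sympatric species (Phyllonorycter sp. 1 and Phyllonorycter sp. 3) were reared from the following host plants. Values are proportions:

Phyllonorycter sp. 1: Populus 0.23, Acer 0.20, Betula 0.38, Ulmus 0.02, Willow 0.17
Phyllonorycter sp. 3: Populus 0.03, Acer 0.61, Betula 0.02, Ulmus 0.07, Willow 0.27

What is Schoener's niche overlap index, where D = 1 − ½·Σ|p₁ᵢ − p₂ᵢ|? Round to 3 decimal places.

0.440

Σ|p₁ᵢ − p₂ᵢ| = 0.20 + 0.41 + 0.36 + 0.05 + 0.10 = 1.12
D = 1 − ½ × 1.12 = 1 − 0.560 = 0.44000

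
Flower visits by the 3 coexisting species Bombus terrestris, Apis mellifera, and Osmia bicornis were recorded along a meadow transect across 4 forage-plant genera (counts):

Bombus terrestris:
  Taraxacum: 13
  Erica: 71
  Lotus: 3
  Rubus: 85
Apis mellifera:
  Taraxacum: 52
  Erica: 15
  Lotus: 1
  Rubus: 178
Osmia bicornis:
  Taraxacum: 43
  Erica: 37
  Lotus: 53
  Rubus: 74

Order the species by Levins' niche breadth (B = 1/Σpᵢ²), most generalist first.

Proportions for Bombus terrestris (n=172): 13/172=0.0756, 71/172=0.4128, 3/172=0.0174, 85/172=0.4942
Proportions for Apis mellifera (n=246): 52/246=0.2114, 15/246=0.0610, 1/246=0.0041, 178/246=0.7236
Proportions for Osmia bicornis (n=207): 43/207=0.2077, 37/207=0.1787, 53/207=0.2560, 74/207=0.3575
Σp_terrᵢ² = 0.0756² + 0.4128² + 0.0174² + 0.4942² = 0.005715 + 0.170404 + 0.000303 + 0.244234 = 0.420656
B_terr = 1 / 0.420656 = 2.3772
Σp_mellᵢ² = 0.2114² + 0.0610² + 0.0041² + 0.7236² = 0.044690 + 0.003721 + 0.000017 + 0.523597 = 0.572025
B_mell = 1 / 0.572025 = 1.7482
Σp_bicoᵢ² = 0.2077² + 0.1787² + 0.2560² + 0.3575² = 0.043139 + 0.031934 + 0.065536 + 0.127806 = 0.268415
B_bico = 1 / 0.268415 = 3.7256
Ranking by B (broadest → narrowest): Osmia bicornis (3.73) > Bombus terrestris (2.38) > Apis mellifera (1.75)

Osmia bicornis > Bombus terrestris > Apis mellifera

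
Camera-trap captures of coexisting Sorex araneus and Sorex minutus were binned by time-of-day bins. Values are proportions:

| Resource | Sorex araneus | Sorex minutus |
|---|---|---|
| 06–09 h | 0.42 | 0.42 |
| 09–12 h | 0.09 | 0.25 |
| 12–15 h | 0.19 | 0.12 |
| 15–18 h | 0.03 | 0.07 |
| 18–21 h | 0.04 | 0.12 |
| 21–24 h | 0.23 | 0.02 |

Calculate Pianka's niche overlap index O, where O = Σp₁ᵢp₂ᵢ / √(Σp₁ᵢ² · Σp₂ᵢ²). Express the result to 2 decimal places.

Σ p₁ᵢp₂ᵢ = 0.1764 + 0.0225 + 0.0228 + 0.0021 + 0.0048 + 0.0046 = 0.2332
Σp_1ᵢ² = 0.42² + 0.09² + 0.19² + 0.03² + 0.04² + 0.23² = 0.1764 + 0.0081 + 0.0361 + 0.0009 + 0.0016 + 0.0529 = 0.2760
Σp_2ᵢ² = 0.42² + 0.25² + 0.12² + 0.07² + 0.12² + 0.02² = 0.1764 + 0.0625 + 0.0144 + 0.0049 + 0.0144 + 0.0004 = 0.2730
O = 0.2332 / √(0.2760 × 0.2730) = 0.2332 / 0.27450 = 0.8495

0.85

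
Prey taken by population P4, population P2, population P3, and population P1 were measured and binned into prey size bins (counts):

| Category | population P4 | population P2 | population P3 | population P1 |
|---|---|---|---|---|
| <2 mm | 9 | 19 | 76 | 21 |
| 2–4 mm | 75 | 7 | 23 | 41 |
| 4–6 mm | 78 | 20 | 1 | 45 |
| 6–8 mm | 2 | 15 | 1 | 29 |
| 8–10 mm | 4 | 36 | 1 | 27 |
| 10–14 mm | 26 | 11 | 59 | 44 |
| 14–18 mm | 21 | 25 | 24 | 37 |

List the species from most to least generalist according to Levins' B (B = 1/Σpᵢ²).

population P1 > population P2 > population P4 > population P3

Proportions for population P4 (n=215): 9/215=0.0419, 75/215=0.3488, 78/215=0.3628, 2/215=0.0093, 4/215=0.0186, 26/215=0.1209, 21/215=0.0977
Proportions for population P2 (n=133): 19/133=0.1429, 7/133=0.0526, 20/133=0.1504, 15/133=0.1128, 36/133=0.2707, 11/133=0.0827, 25/133=0.1880
Proportions for population P3 (n=185): 76/185=0.4108, 23/185=0.1243, 1/185=0.0054, 1/185=0.0054, 1/185=0.0054, 59/185=0.3189, 24/185=0.1297
Proportions for population P1 (n=244): 21/244=0.0861, 41/244=0.1680, 45/244=0.1844, 29/244=0.1189, 27/244=0.1107, 44/244=0.1803, 37/244=0.1516
Σp_P4ᵢ² = 0.0419² + 0.3488² + 0.3628² + 0.0093² + 0.0186² + 0.1209² + 0.0977² = 0.001756 + 0.121661 + 0.131624 + 0.000086 + 0.000346 + 0.014617 + 0.009545 = 0.279635
B_P4 = 1 / 0.279635 = 3.5761
Σp_P2ᵢ² = 0.1429² + 0.0526² + 0.1504² + 0.1128² + 0.2707² + 0.0827² + 0.1880² = 0.020420 + 0.002767 + 0.022620 + 0.012724 + 0.073278 + 0.006839 + 0.035344 = 0.173992
B_P2 = 1 / 0.173992 = 5.7474
Σp_P3ᵢ² = 0.4108² + 0.1243² + 0.0054² + 0.0054² + 0.0054² + 0.3189² + 0.1297² = 0.168757 + 0.015450 + 0.000029 + 0.000029 + 0.000029 + 0.101697 + 0.016822 = 0.302813
B_P3 = 1 / 0.302813 = 3.3024
Σp_P1ᵢ² = 0.0861² + 0.1680² + 0.1844² + 0.1189² + 0.1107² + 0.1803² + 0.1516² = 0.007413 + 0.028224 + 0.034003 + 0.014137 + 0.012254 + 0.032508 + 0.022983 = 0.151522
B_P1 = 1 / 0.151522 = 6.5997
Ranking by B (broadest → narrowest): population P1 (6.60) > population P2 (5.75) > population P4 (3.58) > population P3 (3.30)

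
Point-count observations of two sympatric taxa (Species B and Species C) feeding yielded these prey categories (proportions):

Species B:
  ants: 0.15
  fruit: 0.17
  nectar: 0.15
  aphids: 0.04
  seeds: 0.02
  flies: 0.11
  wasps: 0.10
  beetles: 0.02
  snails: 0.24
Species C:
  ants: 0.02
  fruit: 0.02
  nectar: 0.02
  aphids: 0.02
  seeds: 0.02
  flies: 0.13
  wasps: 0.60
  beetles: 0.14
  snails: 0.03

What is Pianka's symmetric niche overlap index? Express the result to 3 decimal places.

Σ p₁ᵢp₂ᵢ = 0.0030 + 0.0034 + 0.0030 + 0.0008 + 0.0004 + 0.0143 + 0.0600 + 0.0028 + 0.0072 = 0.0949
Σp_1ᵢ² = 0.15² + 0.17² + 0.15² + 0.04² + 0.02² + 0.11² + 0.10² + 0.02² + 0.24² = 0.0225 + 0.0289 + 0.0225 + 0.0016 + 0.0004 + 0.0121 + 0.0100 + 0.0004 + 0.0576 = 0.1560
Σp_2ᵢ² = 0.02² + 0.02² + 0.02² + 0.02² + 0.02² + 0.13² + 0.60² + 0.14² + 0.03² = 0.0004 + 0.0004 + 0.0004 + 0.0004 + 0.0004 + 0.0169 + 0.3600 + 0.0196 + 0.0009 = 0.3994
O = 0.0949 / √(0.1560 × 0.3994) = 0.0949 / 0.249612 = 0.38019

0.380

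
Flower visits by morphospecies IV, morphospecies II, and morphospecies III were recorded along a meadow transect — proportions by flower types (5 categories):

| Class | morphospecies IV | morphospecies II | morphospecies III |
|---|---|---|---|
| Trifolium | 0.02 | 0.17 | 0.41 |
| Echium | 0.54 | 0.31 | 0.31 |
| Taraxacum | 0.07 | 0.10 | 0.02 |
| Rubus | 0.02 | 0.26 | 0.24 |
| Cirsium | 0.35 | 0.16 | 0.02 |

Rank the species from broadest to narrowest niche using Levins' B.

morphospecies II > morphospecies III > morphospecies IV

Σp_IVᵢ² = 0.02² + 0.54² + 0.07² + 0.02² + 0.35² = 0.0004 + 0.2916 + 0.0049 + 0.0004 + 0.1225 = 0.4198
B_IV = 1 / 0.4198 = 2.3821
Σp_IIᵢ² = 0.17² + 0.31² + 0.10² + 0.26² + 0.16² = 0.0289 + 0.0961 + 0.0100 + 0.0676 + 0.0256 = 0.2282
B_II = 1 / 0.2282 = 4.3821
Σp_IIIᵢ² = 0.41² + 0.31² + 0.02² + 0.24² + 0.02² = 0.1681 + 0.0961 + 0.0004 + 0.0576 + 0.0004 = 0.3226
B_III = 1 / 0.3226 = 3.0998
Ranking by B (broadest → narrowest): morphospecies II (4.38) > morphospecies III (3.10) > morphospecies IV (2.38)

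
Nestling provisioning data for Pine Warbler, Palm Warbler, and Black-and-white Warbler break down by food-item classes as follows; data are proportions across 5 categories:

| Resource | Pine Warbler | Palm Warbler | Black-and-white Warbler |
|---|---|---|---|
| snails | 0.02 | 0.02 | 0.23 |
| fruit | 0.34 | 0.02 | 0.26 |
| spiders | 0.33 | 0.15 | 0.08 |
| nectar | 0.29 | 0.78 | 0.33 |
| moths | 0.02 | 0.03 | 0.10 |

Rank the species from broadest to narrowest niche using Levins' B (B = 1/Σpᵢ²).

Σp_Pineᵢ² = 0.02² + 0.34² + 0.33² + 0.29² + 0.02² = 0.0004 + 0.1156 + 0.1089 + 0.0841 + 0.0004 = 0.3094
B_Pine = 1 / 0.3094 = 3.2321
Σp_Palmᵢ² = 0.02² + 0.02² + 0.15² + 0.78² + 0.03² = 0.0004 + 0.0004 + 0.0225 + 0.6084 + 0.0009 = 0.6326
B_Palm = 1 / 0.6326 = 1.5808
Σp_Blacᵢ² = 0.23² + 0.26² + 0.08² + 0.33² + 0.10² = 0.0529 + 0.0676 + 0.0064 + 0.1089 + 0.0100 = 0.2458
B_Blac = 1 / 0.2458 = 4.0683
Ranking by B (broadest → narrowest): Black-and-white Warbler (4.07) > Pine Warbler (3.23) > Palm Warbler (1.58)

Black-and-white Warbler > Pine Warbler > Palm Warbler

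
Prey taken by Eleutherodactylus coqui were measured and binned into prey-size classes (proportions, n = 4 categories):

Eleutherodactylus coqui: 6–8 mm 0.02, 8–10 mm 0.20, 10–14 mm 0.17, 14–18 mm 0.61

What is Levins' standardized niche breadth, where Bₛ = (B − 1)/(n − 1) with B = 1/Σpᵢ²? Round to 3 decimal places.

Σpᵢ² = 0.02² + 0.20² + 0.17² + 0.61² = 0.0004 + 0.0400 + 0.0289 + 0.3721 = 0.4414
B = 1 / 0.4414 = 2.26552
Bₛ = (B − 1)/(n − 1) = (2.26552 − 1)/(4 − 1) = 1.26552/3 = 0.42184

0.422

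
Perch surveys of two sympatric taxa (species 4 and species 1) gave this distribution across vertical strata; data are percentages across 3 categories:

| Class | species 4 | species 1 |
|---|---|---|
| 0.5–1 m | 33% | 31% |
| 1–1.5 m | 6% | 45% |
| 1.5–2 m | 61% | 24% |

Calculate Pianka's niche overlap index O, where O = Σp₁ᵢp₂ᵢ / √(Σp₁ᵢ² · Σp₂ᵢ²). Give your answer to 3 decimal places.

Convert percentages to proportions (divide by 100).
Σ p₁ᵢp₂ᵢ = 0.1023 + 0.0270 + 0.1464 = 0.2757
Σp_1ᵢ² = 0.33² + 0.06² + 0.61² = 0.1089 + 0.0036 + 0.3721 = 0.4846
Σp_2ᵢ² = 0.31² + 0.45² + 0.24² = 0.0961 + 0.2025 + 0.0576 = 0.3562
O = 0.2757 / √(0.4846 × 0.3562) = 0.2757 / 0.415469 = 0.66359

0.664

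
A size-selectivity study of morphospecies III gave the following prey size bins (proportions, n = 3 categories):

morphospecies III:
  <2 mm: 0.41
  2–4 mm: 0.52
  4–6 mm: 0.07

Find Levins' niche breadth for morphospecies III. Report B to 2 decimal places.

Σpᵢ² = 0.41² + 0.52² + 0.07² = 0.1681 + 0.2704 + 0.0049 = 0.4434
B = 1 / 0.4434 = 2.2553

2.26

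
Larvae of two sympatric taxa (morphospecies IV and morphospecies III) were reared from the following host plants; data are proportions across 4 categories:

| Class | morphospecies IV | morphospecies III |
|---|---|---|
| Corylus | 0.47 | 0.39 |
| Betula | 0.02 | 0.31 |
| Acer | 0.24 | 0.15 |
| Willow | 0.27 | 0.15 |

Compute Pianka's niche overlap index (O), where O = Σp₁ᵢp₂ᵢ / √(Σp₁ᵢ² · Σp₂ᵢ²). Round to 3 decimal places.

0.828

Σ p₁ᵢp₂ᵢ = 0.1833 + 0.0062 + 0.0360 + 0.0405 = 0.2660
Σp_1ᵢ² = 0.47² + 0.02² + 0.24² + 0.27² = 0.2209 + 0.0004 + 0.0576 + 0.0729 = 0.3518
Σp_2ᵢ² = 0.39² + 0.31² + 0.15² + 0.15² = 0.1521 + 0.0961 + 0.0225 + 0.0225 = 0.2932
O = 0.2660 / √(0.3518 × 0.2932) = 0.2660 / 0.321166 = 0.82823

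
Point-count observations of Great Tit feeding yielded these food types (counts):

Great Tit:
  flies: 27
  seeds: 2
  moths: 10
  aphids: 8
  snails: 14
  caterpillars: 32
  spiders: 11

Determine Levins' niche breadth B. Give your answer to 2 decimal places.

Proportions for Great Tit (n=104): 27/104=0.2596, 2/104=0.0192, 10/104=0.0962, 8/104=0.0769, 14/104=0.1346, 32/104=0.3077, 11/104=0.1058
Σpᵢ² = 0.2596² + 0.0192² + 0.0962² + 0.0769² + 0.1346² + 0.3077² + 0.1058² = 0.067392 + 0.000369 + 0.009254 + 0.005914 + 0.018117 + 0.094679 + 0.011194 = 0.206919
B = 1 / 0.206919 = 4.8328

4.83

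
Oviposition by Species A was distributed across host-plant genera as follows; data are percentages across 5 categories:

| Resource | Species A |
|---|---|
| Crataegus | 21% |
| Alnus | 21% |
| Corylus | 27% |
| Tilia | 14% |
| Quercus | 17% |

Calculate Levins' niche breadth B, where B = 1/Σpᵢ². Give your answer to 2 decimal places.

Convert percentages to proportions (divide by 100).
Σpᵢ² = 0.21² + 0.21² + 0.27² + 0.14² + 0.17² = 0.0441 + 0.0441 + 0.0729 + 0.0196 + 0.0289 = 0.2096
B = 1 / 0.2096 = 4.7710

4.77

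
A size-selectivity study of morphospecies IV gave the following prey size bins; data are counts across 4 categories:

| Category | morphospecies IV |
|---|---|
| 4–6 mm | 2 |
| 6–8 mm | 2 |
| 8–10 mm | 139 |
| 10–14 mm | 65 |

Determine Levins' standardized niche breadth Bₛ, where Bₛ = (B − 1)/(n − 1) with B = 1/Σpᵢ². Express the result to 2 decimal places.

Proportions for morphospecies IV (n=208): 2/208=0.0096, 2/208=0.0096, 139/208=0.6683, 65/208=0.3125
Σpᵢ² = 0.0096² + 0.0096² + 0.6683² + 0.3125² = 0.000092 + 0.000092 + 0.446625 + 0.097656 = 0.544465
B = 1 / 0.544465 = 1.8367
Bₛ = (B − 1)/(n − 1) = (1.8367 − 1)/(4 − 1) = 0.8367/3 = 0.2789

0.28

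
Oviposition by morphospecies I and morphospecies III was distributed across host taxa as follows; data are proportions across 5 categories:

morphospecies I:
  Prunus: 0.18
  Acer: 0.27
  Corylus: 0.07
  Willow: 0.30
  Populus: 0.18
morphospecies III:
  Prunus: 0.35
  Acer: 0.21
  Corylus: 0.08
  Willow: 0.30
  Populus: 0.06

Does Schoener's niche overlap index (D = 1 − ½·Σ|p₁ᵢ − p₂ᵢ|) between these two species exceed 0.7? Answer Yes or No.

Yes

Σ|p₁ᵢ − p₂ᵢ| = 0.17 + 0.06 + 0.01 + 0.00 + 0.12 = 0.36
D = 1 − ½ × 0.36 = 1 − 0.180 = 0.8200
D = 0.8200 > 0.7 → Yes.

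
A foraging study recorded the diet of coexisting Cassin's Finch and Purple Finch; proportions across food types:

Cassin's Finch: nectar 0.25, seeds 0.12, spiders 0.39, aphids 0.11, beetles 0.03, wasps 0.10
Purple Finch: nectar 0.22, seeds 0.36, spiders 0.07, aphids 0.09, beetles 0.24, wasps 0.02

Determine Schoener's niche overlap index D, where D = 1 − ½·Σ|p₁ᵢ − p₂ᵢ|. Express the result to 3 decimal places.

Σ|p₁ᵢ − p₂ᵢ| = 0.03 + 0.24 + 0.32 + 0.02 + 0.21 + 0.08 = 0.90
D = 1 − ½ × 0.90 = 1 − 0.450 = 0.55000

0.550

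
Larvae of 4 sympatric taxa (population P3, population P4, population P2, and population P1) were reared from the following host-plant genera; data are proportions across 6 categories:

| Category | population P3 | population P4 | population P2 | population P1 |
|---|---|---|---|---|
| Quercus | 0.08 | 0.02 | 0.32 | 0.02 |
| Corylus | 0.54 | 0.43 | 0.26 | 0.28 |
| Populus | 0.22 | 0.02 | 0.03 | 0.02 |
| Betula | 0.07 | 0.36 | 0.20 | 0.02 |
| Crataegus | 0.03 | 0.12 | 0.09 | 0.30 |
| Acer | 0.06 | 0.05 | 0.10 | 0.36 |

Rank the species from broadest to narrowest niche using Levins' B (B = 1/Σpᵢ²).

Σp_P3ᵢ² = 0.08² + 0.54² + 0.22² + 0.07² + 0.03² + 0.06² = 0.0064 + 0.2916 + 0.0484 + 0.0049 + 0.0009 + 0.0036 = 0.3558
B_P3 = 1 / 0.3558 = 2.8106
Σp_P4ᵢ² = 0.02² + 0.43² + 0.02² + 0.36² + 0.12² + 0.05² = 0.0004 + 0.1849 + 0.0004 + 0.1296 + 0.0144 + 0.0025 = 0.3322
B_P4 = 1 / 0.3322 = 3.0102
Σp_P2ᵢ² = 0.32² + 0.26² + 0.03² + 0.20² + 0.09² + 0.10² = 0.1024 + 0.0676 + 0.0009 + 0.0400 + 0.0081 + 0.0100 = 0.2290
B_P2 = 1 / 0.2290 = 4.3668
Σp_P1ᵢ² = 0.02² + 0.28² + 0.02² + 0.02² + 0.30² + 0.36² = 0.0004 + 0.0784 + 0.0004 + 0.0004 + 0.0900 + 0.1296 = 0.2992
B_P1 = 1 / 0.2992 = 3.3422
Ranking by B (broadest → narrowest): population P2 (4.37) > population P1 (3.34) > population P4 (3.01) > population P3 (2.81)

population P2 > population P1 > population P4 > population P3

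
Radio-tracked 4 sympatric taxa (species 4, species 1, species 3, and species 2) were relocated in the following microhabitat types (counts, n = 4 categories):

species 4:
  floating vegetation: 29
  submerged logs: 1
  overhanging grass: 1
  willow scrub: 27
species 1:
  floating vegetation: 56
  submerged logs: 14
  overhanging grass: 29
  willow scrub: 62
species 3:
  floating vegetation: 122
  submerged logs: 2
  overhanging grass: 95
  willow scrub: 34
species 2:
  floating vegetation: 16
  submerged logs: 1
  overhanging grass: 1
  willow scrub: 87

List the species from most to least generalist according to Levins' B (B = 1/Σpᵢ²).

Proportions for species 4 (n=58): 29/58=0.5000, 1/58=0.0172, 1/58=0.0172, 27/58=0.4655
Proportions for species 1 (n=161): 56/161=0.3478, 14/161=0.0870, 29/161=0.1801, 62/161=0.3851
Proportions for species 3 (n=253): 122/253=0.4822, 2/253=0.0079, 95/253=0.3755, 34/253=0.1344
Proportions for species 2 (n=105): 16/105=0.1524, 1/105=0.0095, 1/105=0.0095, 87/105=0.8286
Σp_4ᵢ² = 0.5000² + 0.0172² + 0.0172² + 0.4655² = 0.250000 + 0.000296 + 0.000296 + 0.216690 = 0.467282
B_4 = 1 / 0.467282 = 2.1400
Σp_1ᵢ² = 0.3478² + 0.0870² + 0.1801² + 0.3851² = 0.120965 + 0.007569 + 0.032436 + 0.148302 = 0.309272
B_1 = 1 / 0.309272 = 3.2334
Σp_3ᵢ² = 0.4822² + 0.0079² + 0.3755² + 0.1344² = 0.232517 + 0.000062 + 0.141000 + 0.018063 = 0.391642
B_3 = 1 / 0.391642 = 2.5534
Σp_2ᵢ² = 0.1524² + 0.0095² + 0.0095² + 0.8286² = 0.023226 + 0.000090 + 0.000090 + 0.686578 = 0.709984
B_2 = 1 / 0.709984 = 1.4085
Ranking by B (broadest → narrowest): species 1 (3.23) > species 3 (2.55) > species 4 (2.14) > species 2 (1.41)

species 1 > species 3 > species 4 > species 2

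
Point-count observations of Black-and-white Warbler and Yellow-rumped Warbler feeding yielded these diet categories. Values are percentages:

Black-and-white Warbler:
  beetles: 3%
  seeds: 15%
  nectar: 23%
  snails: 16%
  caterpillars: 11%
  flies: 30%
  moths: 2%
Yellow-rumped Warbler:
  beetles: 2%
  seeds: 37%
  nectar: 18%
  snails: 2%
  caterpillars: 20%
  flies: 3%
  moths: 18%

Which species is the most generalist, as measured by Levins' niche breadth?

Convert percentages to proportions (divide by 100).
Σp_Blacᵢ² = 0.03² + 0.15² + 0.23² + 0.16² + 0.11² + 0.30² + 0.02² = 0.0009 + 0.0225 + 0.0529 + 0.0256 + 0.0121 + 0.0900 + 0.0004 = 0.2044
B_Blac = 1 / 0.2044 = 4.8924
Σp_Yellᵢ² = 0.02² + 0.37² + 0.18² + 0.02² + 0.20² + 0.03² + 0.18² = 0.0004 + 0.1369 + 0.0324 + 0.0004 + 0.0400 + 0.0009 + 0.0324 = 0.2434
B_Yell = 1 / 0.2434 = 4.1085
Highest B → broadest niche (most generalist): Black-and-white Warbler (B = 4.89).

Black-and-white Warbler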